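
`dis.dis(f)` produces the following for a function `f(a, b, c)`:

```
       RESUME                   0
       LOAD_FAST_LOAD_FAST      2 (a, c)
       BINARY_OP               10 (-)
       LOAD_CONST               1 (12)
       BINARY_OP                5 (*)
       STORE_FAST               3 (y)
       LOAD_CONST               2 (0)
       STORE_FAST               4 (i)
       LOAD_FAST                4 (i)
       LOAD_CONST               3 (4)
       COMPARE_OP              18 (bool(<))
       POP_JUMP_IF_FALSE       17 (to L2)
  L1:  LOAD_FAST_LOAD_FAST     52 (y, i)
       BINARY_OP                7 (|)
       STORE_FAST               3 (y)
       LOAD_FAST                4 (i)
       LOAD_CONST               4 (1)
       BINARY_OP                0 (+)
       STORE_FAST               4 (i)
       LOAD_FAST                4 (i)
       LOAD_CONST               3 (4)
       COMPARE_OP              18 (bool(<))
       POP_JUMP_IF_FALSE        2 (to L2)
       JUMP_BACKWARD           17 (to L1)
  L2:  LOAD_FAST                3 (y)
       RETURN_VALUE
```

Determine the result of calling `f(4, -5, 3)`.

15

LOAD_FAST_LOAD_FAST a,c → push 4,3. Stack: [4, 3]
BINARY_OP - → 4 - 3 = 1. Stack: [1]
LOAD_CONST → push 12. Stack: [1, 12]
BINARY_OP * → 1 * 12 = 12. Stack: [12]
STORE_FAST y → y=12. Stack: []
LOAD_CONST → push 0. Stack: [0]
STORE_FAST i → i=0. Stack: []
LOAD_FAST i → push 0. Stack: [0]
LOAD_CONST → push 4. Stack: [0, 4]
COMPARE_OP bool(<) → 0 vs 4 = True. Stack: [True]
POP_JUMP_IF_FALSE → pop True; no jump. Stack: []
LOAD_FAST_LOAD_FAST y,i → push 12,0. Stack: [12, 0]
BINARY_OP | → 12 | 0 = 12. Stack: [12]
STORE_FAST y → y=12. Stack: []
LOAD_FAST i → push 0. Stack: [0]
LOAD_CONST → push 1. Stack: [0, 1]
BINARY_OP + → 0 + 1 = 1. Stack: [1]
STORE_FAST i → i=1. Stack: []
LOAD_FAST i → push 1. Stack: [1]
LOAD_CONST → push 4. Stack: [1, 4]
COMPARE_OP bool(<) → 1 vs 4 = True. Stack: [True]
POP_JUMP_IF_FALSE → pop True; no jump. Stack: []
LOAD_FAST_LOAD_FAST y,i → push 12,1. Stack: [12, 1]
BINARY_OP | → 12 | 1 = 13. Stack: [13]
STORE_FAST y → y=13. Stack: []
LOAD_FAST i → push 1. Stack: [1]
LOAD_CONST → push 1. Stack: [1, 1]
BINARY_OP + → 1 + 1 = 2. Stack: [2]
STORE_FAST i → i=2. Stack: []
LOAD_FAST i → push 2. Stack: [2]
LOAD_CONST → push 4. Stack: [2, 4]
COMPARE_OP bool(<) → 2 vs 4 = True. Stack: [True]
POP_JUMP_IF_FALSE → pop True; no jump. Stack: []
LOAD_FAST_LOAD_FAST y,i → push 13,2. Stack: [13, 2]
BINARY_OP | → 13 | 2 = 15. Stack: [15]
STORE_FAST y → y=15. Stack: []
LOAD_FAST i → push 2. Stack: [2]
LOAD_CONST → push 1. Stack: [2, 1]
BINARY_OP + → 2 + 1 = 3. Stack: [3]
STORE_FAST i → i=3. Stack: []
LOAD_FAST i → push 3. Stack: [3]
LOAD_CONST → push 4. Stack: [3, 4]
COMPARE_OP bool(<) → 3 vs 4 = True. Stack: [True]
POP_JUMP_IF_FALSE → pop True; no jump. Stack: []
LOAD_FAST_LOAD_FAST y,i → push 15,3. Stack: [15, 3]
BINARY_OP | → 15 | 3 = 15. Stack: [15]
STORE_FAST y → y=15. Stack: []
LOAD_FAST i → push 3. Stack: [3]
LOAD_CONST → push 1. Stack: [3, 1]
BINARY_OP + → 3 + 1 = 4. Stack: [4]
STORE_FAST i → i=4. Stack: []
LOAD_FAST i → push 4. Stack: [4]
LOAD_CONST → push 4. Stack: [4, 4]
COMPARE_OP bool(<) → 4 vs 4 = False. Stack: [False]
POP_JUMP_IF_FALSE → pop False; jump. Stack: []
LOAD_FAST y → push 15. Stack: [15]
RETURN_VALUE → return 15.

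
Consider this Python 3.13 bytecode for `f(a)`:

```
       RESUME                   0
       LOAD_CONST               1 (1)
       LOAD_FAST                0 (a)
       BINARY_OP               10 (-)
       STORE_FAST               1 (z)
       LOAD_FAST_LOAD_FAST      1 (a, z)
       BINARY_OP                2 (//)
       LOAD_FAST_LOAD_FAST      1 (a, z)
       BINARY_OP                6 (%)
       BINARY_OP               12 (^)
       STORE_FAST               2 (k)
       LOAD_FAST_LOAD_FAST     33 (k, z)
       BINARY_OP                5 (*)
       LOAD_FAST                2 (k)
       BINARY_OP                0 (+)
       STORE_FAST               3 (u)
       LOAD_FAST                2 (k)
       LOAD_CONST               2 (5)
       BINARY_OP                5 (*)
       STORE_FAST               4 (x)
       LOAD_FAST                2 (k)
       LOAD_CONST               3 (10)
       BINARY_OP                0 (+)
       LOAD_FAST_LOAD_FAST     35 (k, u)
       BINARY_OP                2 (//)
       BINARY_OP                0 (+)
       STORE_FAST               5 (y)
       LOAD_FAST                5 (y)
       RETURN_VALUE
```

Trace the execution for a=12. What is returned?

17

LOAD_CONST → push 1. Stack: [1]
LOAD_FAST a → push 12. Stack: [1, 12]
BINARY_OP - → 1 - 12 = -11. Stack: [-11]
STORE_FAST z → z=-11. Stack: []
LOAD_FAST_LOAD_FAST a,z → push 12,-11. Stack: [12, -11]
BINARY_OP // → 12 // -11 = -2. Stack: [-2]
LOAD_FAST_LOAD_FAST a,z → push 12,-11. Stack: [-2, 12, -11]
BINARY_OP % → 12 % -11 = -10. Stack: [-2, -10]
BINARY_OP ^ → -2 ^ -10 = 8. Stack: [8]
STORE_FAST k → k=8. Stack: []
LOAD_FAST_LOAD_FAST k,z → push 8,-11. Stack: [8, -11]
BINARY_OP * → 8 * -11 = -88. Stack: [-88]
LOAD_FAST k → push 8. Stack: [-88, 8]
BINARY_OP + → -88 + 8 = -80. Stack: [-80]
STORE_FAST u → u=-80. Stack: []
LOAD_FAST k → push 8. Stack: [8]
LOAD_CONST → push 5. Stack: [8, 5]
BINARY_OP * → 8 * 5 = 40. Stack: [40]
STORE_FAST x → x=40. Stack: []
LOAD_FAST k → push 8. Stack: [8]
LOAD_CONST → push 10. Stack: [8, 10]
BINARY_OP + → 8 + 10 = 18. Stack: [18]
LOAD_FAST_LOAD_FAST k,u → push 8,-80. Stack: [18, 8, -80]
BINARY_OP // → 8 // -80 = -1. Stack: [18, -1]
BINARY_OP + → 18 + -1 = 17. Stack: [17]
STORE_FAST y → y=17. Stack: []
LOAD_FAST y → push 17. Stack: [17]
RETURN_VALUE → return 17.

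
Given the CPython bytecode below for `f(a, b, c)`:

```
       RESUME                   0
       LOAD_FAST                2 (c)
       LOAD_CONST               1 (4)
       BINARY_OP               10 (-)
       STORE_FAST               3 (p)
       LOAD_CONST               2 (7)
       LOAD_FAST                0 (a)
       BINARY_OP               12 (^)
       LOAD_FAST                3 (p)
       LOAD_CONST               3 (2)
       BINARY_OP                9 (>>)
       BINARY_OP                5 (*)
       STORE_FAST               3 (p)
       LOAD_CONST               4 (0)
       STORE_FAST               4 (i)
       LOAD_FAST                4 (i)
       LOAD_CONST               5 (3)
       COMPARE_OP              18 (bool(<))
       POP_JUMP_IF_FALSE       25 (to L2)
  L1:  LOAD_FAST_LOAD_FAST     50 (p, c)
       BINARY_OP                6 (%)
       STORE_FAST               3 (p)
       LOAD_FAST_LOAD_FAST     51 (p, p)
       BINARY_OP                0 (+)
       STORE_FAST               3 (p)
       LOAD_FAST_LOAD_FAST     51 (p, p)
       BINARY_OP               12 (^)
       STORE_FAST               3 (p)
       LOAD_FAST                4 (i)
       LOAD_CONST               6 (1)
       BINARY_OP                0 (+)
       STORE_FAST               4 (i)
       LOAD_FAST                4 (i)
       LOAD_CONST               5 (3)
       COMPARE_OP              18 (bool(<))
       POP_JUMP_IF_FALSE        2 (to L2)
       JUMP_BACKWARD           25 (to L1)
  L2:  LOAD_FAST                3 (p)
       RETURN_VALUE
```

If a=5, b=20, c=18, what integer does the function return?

0

LOAD_FAST c → push 18
LOAD_CONST → push 4
BINARY_OP - → 18 - 4 = 14
STORE_FAST p → p=14
LOAD_CONST → push 7
LOAD_FAST a → push 5
BINARY_OP ^ → 7 ^ 5 = 2
LOAD_FAST p → push 14
LOAD_CONST → push 2
BINARY_OP >> → 14 >> 2 = 3
BINARY_OP * → 2 * 3 = 6
STORE_FAST p → p=6
LOAD_CONST → push 0
STORE_FAST i → i=0
LOAD_FAST i → push 0
LOAD_CONST → push 3
COMPARE_OP bool(<) → 0 vs 3 = True
POP_JUMP_IF_FALSE → pop True; no jump
LOAD_FAST_LOAD_FAST p,c → push 6,18
BINARY_OP % → 6 % 18 = 6
STORE_FAST p → p=6
LOAD_FAST_LOAD_FAST p,p → push 6,6
BINARY_OP + → 6 + 6 = 12
STORE_FAST p → p=12
LOAD_FAST_LOAD_FAST p,p → push 12,12
BINARY_OP ^ → 12 ^ 12 = 0
STORE_FAST p → p=0
LOAD_FAST i → push 0
LOAD_CONST → push 1
BINARY_OP + → 0 + 1 = 1
STORE_FAST i → i=1
LOAD_FAST i → push 1
LOAD_CONST → push 3
COMPARE_OP bool(<) → 1 vs 3 = True
POP_JUMP_IF_FALSE → pop True; no jump
LOAD_FAST_LOAD_FAST p,c → push 0,18
BINARY_OP % → 0 % 18 = 0
STORE_FAST p → p=0
LOAD_FAST_LOAD_FAST p,p → push 0,0
BINARY_OP + → 0 + 0 = 0
STORE_FAST p → p=0
LOAD_FAST_LOAD_FAST p,p → push 0,0
BINARY_OP ^ → 0 ^ 0 = 0
STORE_FAST p → p=0
LOAD_FAST i → push 1
LOAD_CONST → push 1
BINARY_OP + → 1 + 1 = 2
STORE_FAST i → i=2
LOAD_FAST i → push 2
LOAD_CONST → push 3
COMPARE_OP bool(<) → 2 vs 3 = True
POP_JUMP_IF_FALSE → pop True; no jump
LOAD_FAST_LOAD_FAST p,c → push 0,18
BINARY_OP % → 0 % 18 = 0
STORE_FAST p → p=0
LOAD_FAST_LOAD_FAST p,p → push 0,0
BINARY_OP + → 0 + 0 = 0
STORE_FAST p → p=0
LOAD_FAST_LOAD_FAST p,p → push 0,0
BINARY_OP ^ → 0 ^ 0 = 0
STORE_FAST p → p=0
LOAD_FAST i → push 2
LOAD_CONST → push 1
BINARY_OP + → 2 + 1 = 3
STORE_FAST i → i=3
LOAD_FAST i → push 3
LOAD_CONST → push 3
COMPARE_OP bool(<) → 3 vs 3 = False
POP_JUMP_IF_FALSE → pop False; jump
LOAD_FAST p → push 0
RETURN_VALUE → return 0.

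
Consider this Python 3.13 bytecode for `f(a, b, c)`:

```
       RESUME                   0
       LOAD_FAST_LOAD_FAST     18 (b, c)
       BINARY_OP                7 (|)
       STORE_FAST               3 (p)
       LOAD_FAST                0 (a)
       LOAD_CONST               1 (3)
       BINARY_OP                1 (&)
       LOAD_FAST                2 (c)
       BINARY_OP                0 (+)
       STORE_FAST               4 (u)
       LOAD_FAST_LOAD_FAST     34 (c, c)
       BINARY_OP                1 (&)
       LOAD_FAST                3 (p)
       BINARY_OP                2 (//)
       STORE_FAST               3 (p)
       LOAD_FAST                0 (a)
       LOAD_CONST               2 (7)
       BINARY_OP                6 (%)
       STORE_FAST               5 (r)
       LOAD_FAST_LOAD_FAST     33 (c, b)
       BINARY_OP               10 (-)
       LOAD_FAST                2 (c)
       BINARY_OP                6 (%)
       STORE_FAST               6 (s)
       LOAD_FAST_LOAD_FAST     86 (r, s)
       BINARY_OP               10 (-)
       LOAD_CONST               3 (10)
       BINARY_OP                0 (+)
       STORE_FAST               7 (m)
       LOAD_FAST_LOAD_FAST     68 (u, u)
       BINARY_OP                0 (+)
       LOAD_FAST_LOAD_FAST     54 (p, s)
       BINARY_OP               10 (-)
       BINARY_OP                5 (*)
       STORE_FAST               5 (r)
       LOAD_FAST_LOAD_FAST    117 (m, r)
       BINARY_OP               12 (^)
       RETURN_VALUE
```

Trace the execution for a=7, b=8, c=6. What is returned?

-66

LOAD_FAST_LOAD_FAST b,c → push 8,6. Stack: [8, 6]
BINARY_OP | → 8 | 6 = 14. Stack: [14]
STORE_FAST p → p=14. Stack: []
LOAD_FAST a → push 7. Stack: [7]
LOAD_CONST → push 3. Stack: [7, 3]
BINARY_OP & → 7 & 3 = 3. Stack: [3]
LOAD_FAST c → push 6. Stack: [3, 6]
BINARY_OP + → 3 + 6 = 9. Stack: [9]
STORE_FAST u → u=9. Stack: []
LOAD_FAST_LOAD_FAST c,c → push 6,6. Stack: [6, 6]
BINARY_OP & → 6 & 6 = 6. Stack: [6]
LOAD_FAST p → push 14. Stack: [6, 14]
BINARY_OP // → 6 // 14 = 0. Stack: [0]
STORE_FAST p → p=0. Stack: []
LOAD_FAST a → push 7. Stack: [7]
LOAD_CONST → push 7. Stack: [7, 7]
BINARY_OP % → 7 % 7 = 0. Stack: [0]
STORE_FAST r → r=0. Stack: []
LOAD_FAST_LOAD_FAST c,b → push 6,8. Stack: [6, 8]
BINARY_OP - → 6 - 8 = -2. Stack: [-2]
LOAD_FAST c → push 6. Stack: [-2, 6]
BINARY_OP % → -2 % 6 = 4. Stack: [4]
STORE_FAST s → s=4. Stack: []
LOAD_FAST_LOAD_FAST r,s → push 0,4. Stack: [0, 4]
BINARY_OP - → 0 - 4 = -4. Stack: [-4]
LOAD_CONST → push 10. Stack: [-4, 10]
BINARY_OP + → -4 + 10 = 6. Stack: [6]
STORE_FAST m → m=6. Stack: []
LOAD_FAST_LOAD_FAST u,u → push 9,9. Stack: [9, 9]
BINARY_OP + → 9 + 9 = 18. Stack: [18]
LOAD_FAST_LOAD_FAST p,s → push 0,4. Stack: [18, 0, 4]
BINARY_OP - → 0 - 4 = -4. Stack: [18, -4]
BINARY_OP * → 18 * -4 = -72. Stack: [-72]
STORE_FAST r → r=-72. Stack: []
LOAD_FAST_LOAD_FAST m,r → push 6,-72. Stack: [6, -72]
BINARY_OP ^ → 6 ^ -72 = -66. Stack: [-66]
RETURN_VALUE → return -66.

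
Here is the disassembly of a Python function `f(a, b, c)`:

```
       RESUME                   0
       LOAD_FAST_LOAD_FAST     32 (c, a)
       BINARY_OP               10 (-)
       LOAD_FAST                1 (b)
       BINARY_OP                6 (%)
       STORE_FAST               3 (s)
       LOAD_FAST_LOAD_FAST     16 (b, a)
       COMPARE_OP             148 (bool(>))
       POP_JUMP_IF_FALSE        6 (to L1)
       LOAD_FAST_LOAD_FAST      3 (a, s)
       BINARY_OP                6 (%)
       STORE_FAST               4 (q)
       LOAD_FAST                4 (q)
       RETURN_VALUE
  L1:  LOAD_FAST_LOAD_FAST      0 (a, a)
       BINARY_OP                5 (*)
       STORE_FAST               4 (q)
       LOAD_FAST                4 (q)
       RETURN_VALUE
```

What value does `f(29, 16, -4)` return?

LOAD_FAST_LOAD_FAST c,a → push -4,29. Stack: [-4, 29]
BINARY_OP - → -4 - 29 = -33. Stack: [-33]
LOAD_FAST b → push 16. Stack: [-33, 16]
BINARY_OP % → -33 % 16 = 15. Stack: [15]
STORE_FAST s → s=15. Stack: []
LOAD_FAST_LOAD_FAST b,a → push 16,29. Stack: [16, 29]
COMPARE_OP bool(>) → 16 vs 29 = False. Stack: [False]
POP_JUMP_IF_FALSE → pop False; jump. Stack: []
LOAD_FAST_LOAD_FAST a,a → push 29,29. Stack: [29, 29]
BINARY_OP * → 29 * 29 = 841. Stack: [841]
STORE_FAST q → q=841. Stack: []
LOAD_FAST q → push 841. Stack: [841]
RETURN_VALUE → return 841.

841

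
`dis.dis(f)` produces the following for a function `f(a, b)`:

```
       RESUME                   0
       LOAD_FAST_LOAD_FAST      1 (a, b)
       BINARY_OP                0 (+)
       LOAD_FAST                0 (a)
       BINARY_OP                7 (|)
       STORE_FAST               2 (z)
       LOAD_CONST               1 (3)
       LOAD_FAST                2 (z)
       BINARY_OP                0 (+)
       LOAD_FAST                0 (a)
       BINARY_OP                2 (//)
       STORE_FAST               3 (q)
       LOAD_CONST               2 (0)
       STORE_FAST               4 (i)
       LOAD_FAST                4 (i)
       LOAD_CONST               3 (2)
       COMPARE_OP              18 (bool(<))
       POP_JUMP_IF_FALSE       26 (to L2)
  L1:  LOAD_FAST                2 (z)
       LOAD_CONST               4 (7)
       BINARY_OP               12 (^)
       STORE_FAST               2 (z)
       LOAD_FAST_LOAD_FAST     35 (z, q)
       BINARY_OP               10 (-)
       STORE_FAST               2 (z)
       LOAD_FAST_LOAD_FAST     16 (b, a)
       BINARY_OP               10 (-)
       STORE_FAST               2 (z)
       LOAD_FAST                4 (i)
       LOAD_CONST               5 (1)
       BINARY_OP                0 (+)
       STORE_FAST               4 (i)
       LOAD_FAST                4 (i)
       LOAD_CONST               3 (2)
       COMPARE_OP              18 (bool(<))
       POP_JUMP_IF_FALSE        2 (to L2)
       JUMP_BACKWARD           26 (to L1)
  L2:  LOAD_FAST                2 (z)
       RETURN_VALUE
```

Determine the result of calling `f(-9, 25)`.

34

LOAD_FAST_LOAD_FAST a,b → push -9,25. Stack: [-9, 25]
BINARY_OP + → -9 + 25 = 16. Stack: [16]
LOAD_FAST a → push -9. Stack: [16, -9]
BINARY_OP | → 16 | -9 = -9. Stack: [-9]
STORE_FAST z → z=-9. Stack: []
LOAD_CONST → push 3. Stack: [3]
LOAD_FAST z → push -9. Stack: [3, -9]
BINARY_OP + → 3 + -9 = -6. Stack: [-6]
LOAD_FAST a → push -9. Stack: [-6, -9]
BINARY_OP // → -6 // -9 = 0. Stack: [0]
STORE_FAST q → q=0. Stack: []
LOAD_CONST → push 0. Stack: [0]
STORE_FAST i → i=0. Stack: []
LOAD_FAST i → push 0. Stack: [0]
LOAD_CONST → push 2. Stack: [0, 2]
COMPARE_OP bool(<) → 0 vs 2 = True. Stack: [True]
POP_JUMP_IF_FALSE → pop True; no jump. Stack: []
LOAD_FAST z → push -9. Stack: [-9]
LOAD_CONST → push 7. Stack: [-9, 7]
BINARY_OP ^ → -9 ^ 7 = -16. Stack: [-16]
STORE_FAST z → z=-16. Stack: []
LOAD_FAST_LOAD_FAST z,q → push -16,0. Stack: [-16, 0]
BINARY_OP - → -16 - 0 = -16. Stack: [-16]
STORE_FAST z → z=-16. Stack: []
LOAD_FAST_LOAD_FAST b,a → push 25,-9. Stack: [25, -9]
BINARY_OP - → 25 - -9 = 34. Stack: [34]
STORE_FAST z → z=34. Stack: []
LOAD_FAST i → push 0. Stack: [0]
LOAD_CONST → push 1. Stack: [0, 1]
BINARY_OP + → 0 + 1 = 1. Stack: [1]
STORE_FAST i → i=1. Stack: []
LOAD_FAST i → push 1. Stack: [1]
LOAD_CONST → push 2. Stack: [1, 2]
COMPARE_OP bool(<) → 1 vs 2 = True. Stack: [True]
POP_JUMP_IF_FALSE → pop True; no jump. Stack: []
LOAD_FAST z → push 34. Stack: [34]
LOAD_CONST → push 7. Stack: [34, 7]
BINARY_OP ^ → 34 ^ 7 = 37. Stack: [37]
STORE_FAST z → z=37. Stack: []
LOAD_FAST_LOAD_FAST z,q → push 37,0. Stack: [37, 0]
BINARY_OP - → 37 - 0 = 37. Stack: [37]
STORE_FAST z → z=37. Stack: []
LOAD_FAST_LOAD_FAST b,a → push 25,-9. Stack: [25, -9]
BINARY_OP - → 25 - -9 = 34. Stack: [34]
STORE_FAST z → z=34. Stack: []
LOAD_FAST i → push 1. Stack: [1]
LOAD_CONST → push 1. Stack: [1, 1]
BINARY_OP + → 1 + 1 = 2. Stack: [2]
STORE_FAST i → i=2. Stack: []
LOAD_FAST i → push 2. Stack: [2]
LOAD_CONST → push 2. Stack: [2, 2]
COMPARE_OP bool(<) → 2 vs 2 = False. Stack: [False]
POP_JUMP_IF_FALSE → pop False; jump. Stack: []
LOAD_FAST z → push 34. Stack: [34]
RETURN_VALUE → return 34.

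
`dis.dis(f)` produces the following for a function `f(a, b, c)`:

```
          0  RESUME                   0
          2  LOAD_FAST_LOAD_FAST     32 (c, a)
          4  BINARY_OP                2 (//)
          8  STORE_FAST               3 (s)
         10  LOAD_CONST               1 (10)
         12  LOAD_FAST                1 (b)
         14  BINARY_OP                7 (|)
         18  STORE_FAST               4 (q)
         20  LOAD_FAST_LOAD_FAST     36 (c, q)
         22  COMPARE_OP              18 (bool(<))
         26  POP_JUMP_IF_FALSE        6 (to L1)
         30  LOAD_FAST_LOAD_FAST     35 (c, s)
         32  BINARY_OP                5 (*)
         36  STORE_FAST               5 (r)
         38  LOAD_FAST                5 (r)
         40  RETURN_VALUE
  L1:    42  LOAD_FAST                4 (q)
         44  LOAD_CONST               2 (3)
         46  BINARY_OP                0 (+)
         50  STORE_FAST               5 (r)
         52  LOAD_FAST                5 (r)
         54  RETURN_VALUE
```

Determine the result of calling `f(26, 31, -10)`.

10

LOAD_FAST_LOAD_FAST c,a → push -10,26. Stack: [-10, 26]
BINARY_OP // → -10 // 26 = -1. Stack: [-1]
STORE_FAST s → s=-1. Stack: []
LOAD_CONST → push 10. Stack: [10]
LOAD_FAST b → push 31. Stack: [10, 31]
BINARY_OP | → 10 | 31 = 31. Stack: [31]
STORE_FAST q → q=31. Stack: []
LOAD_FAST_LOAD_FAST c,q → push -10,31. Stack: [-10, 31]
COMPARE_OP bool(<) → -10 vs 31 = True. Stack: [True]
POP_JUMP_IF_FALSE → pop True; no jump. Stack: []
LOAD_FAST_LOAD_FAST c,s → push -10,-1. Stack: [-10, -1]
BINARY_OP * → -10 * -1 = 10. Stack: [10]
STORE_FAST r → r=10. Stack: []
LOAD_FAST r → push 10. Stack: [10]
RETURN_VALUE → return 10.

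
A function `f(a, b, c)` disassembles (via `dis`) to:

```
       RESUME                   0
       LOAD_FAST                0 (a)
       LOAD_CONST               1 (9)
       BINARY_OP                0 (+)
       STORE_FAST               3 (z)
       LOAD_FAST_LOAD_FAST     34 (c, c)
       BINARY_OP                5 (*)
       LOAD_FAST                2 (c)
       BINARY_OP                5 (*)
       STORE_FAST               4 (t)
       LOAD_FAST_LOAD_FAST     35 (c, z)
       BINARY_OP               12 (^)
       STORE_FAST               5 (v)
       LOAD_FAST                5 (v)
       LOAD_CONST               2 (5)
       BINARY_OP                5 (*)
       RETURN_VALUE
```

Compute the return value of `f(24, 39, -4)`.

-175

LOAD_FAST a → push 24. Stack: [24]
LOAD_CONST → push 9. Stack: [24, 9]
BINARY_OP + → 24 + 9 = 33. Stack: [33]
STORE_FAST z → z=33. Stack: []
LOAD_FAST_LOAD_FAST c,c → push -4,-4. Stack: [-4, -4]
BINARY_OP * → -4 * -4 = 16. Stack: [16]
LOAD_FAST c → push -4. Stack: [16, -4]
BINARY_OP * → 16 * -4 = -64. Stack: [-64]
STORE_FAST t → t=-64. Stack: []
LOAD_FAST_LOAD_FAST c,z → push -4,33. Stack: [-4, 33]
BINARY_OP ^ → -4 ^ 33 = -35. Stack: [-35]
STORE_FAST v → v=-35. Stack: []
LOAD_FAST v → push -35. Stack: [-35]
LOAD_CONST → push 5. Stack: [-35, 5]
BINARY_OP * → -35 * 5 = -175. Stack: [-175]
RETURN_VALUE → return -175.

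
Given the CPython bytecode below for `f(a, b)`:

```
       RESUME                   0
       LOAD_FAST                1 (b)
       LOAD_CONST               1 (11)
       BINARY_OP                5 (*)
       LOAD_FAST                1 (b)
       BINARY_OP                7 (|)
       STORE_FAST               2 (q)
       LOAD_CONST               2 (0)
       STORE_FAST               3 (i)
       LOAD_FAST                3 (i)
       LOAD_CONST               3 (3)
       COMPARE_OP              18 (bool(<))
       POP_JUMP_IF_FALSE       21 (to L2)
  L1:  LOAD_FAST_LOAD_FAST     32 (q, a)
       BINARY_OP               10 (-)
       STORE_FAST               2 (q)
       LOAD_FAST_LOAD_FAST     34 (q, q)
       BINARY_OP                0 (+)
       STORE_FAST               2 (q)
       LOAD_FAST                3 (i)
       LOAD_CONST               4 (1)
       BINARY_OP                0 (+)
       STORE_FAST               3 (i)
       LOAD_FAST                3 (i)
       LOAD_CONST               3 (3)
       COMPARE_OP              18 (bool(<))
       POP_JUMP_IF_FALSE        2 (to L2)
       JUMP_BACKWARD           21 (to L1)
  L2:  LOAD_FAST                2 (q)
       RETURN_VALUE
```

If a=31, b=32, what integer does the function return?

LOAD_FAST b → push 32. Stack: [32]
LOAD_CONST → push 11. Stack: [32, 11]
BINARY_OP * → 32 * 11 = 352. Stack: [352]
LOAD_FAST b → push 32. Stack: [352, 32]
BINARY_OP | → 352 | 32 = 352. Stack: [352]
STORE_FAST q → q=352. Stack: []
LOAD_CONST → push 0. Stack: [0]
STORE_FAST i → i=0. Stack: []
LOAD_FAST i → push 0. Stack: [0]
LOAD_CONST → push 3. Stack: [0, 3]
COMPARE_OP bool(<) → 0 vs 3 = True. Stack: [True]
POP_JUMP_IF_FALSE → pop True; no jump. Stack: []
LOAD_FAST_LOAD_FAST q,a → push 352,31. Stack: [352, 31]
BINARY_OP - → 352 - 31 = 321. Stack: [321]
STORE_FAST q → q=321. Stack: []
LOAD_FAST_LOAD_FAST q,q → push 321,321. Stack: [321, 321]
BINARY_OP + → 321 + 321 = 642. Stack: [642]
STORE_FAST q → q=642. Stack: []
LOAD_FAST i → push 0. Stack: [0]
LOAD_CONST → push 1. Stack: [0, 1]
BINARY_OP + → 0 + 1 = 1. Stack: [1]
STORE_FAST i → i=1. Stack: []
LOAD_FAST i → push 1. Stack: [1]
LOAD_CONST → push 3. Stack: [1, 3]
COMPARE_OP bool(<) → 1 vs 3 = True. Stack: [True]
POP_JUMP_IF_FALSE → pop True; no jump. Stack: []
LOAD_FAST_LOAD_FAST q,a → push 642,31. Stack: [642, 31]
BINARY_OP - → 642 - 31 = 611. Stack: [611]
STORE_FAST q → q=611. Stack: []
LOAD_FAST_LOAD_FAST q,q → push 611,611. Stack: [611, 611]
BINARY_OP + → 611 + 611 = 1222. Stack: [1222]
STORE_FAST q → q=1222. Stack: []
LOAD_FAST i → push 1. Stack: [1]
LOAD_CONST → push 1. Stack: [1, 1]
BINARY_OP + → 1 + 1 = 2. Stack: [2]
STORE_FAST i → i=2. Stack: []
LOAD_FAST i → push 2. Stack: [2]
LOAD_CONST → push 3. Stack: [2, 3]
COMPARE_OP bool(<) → 2 vs 3 = True. Stack: [True]
POP_JUMP_IF_FALSE → pop True; no jump. Stack: []
LOAD_FAST_LOAD_FAST q,a → push 1222,31. Stack: [1222, 31]
BINARY_OP - → 1222 - 31 = 1191. Stack: [1191]
STORE_FAST q → q=1191. Stack: []
LOAD_FAST_LOAD_FAST q,q → push 1191,1191. Stack: [1191, 1191]
BINARY_OP + → 1191 + 1191 = 2382. Stack: [2382]
STORE_FAST q → q=2382. Stack: []
LOAD_FAST i → push 2. Stack: [2]
LOAD_CONST → push 1. Stack: [2, 1]
BINARY_OP + → 2 + 1 = 3. Stack: [3]
STORE_FAST i → i=3. Stack: []
LOAD_FAST i → push 3. Stack: [3]
LOAD_CONST → push 3. Stack: [3, 3]
COMPARE_OP bool(<) → 3 vs 3 = False. Stack: [False]
POP_JUMP_IF_FALSE → pop False; jump. Stack: []
LOAD_FAST q → push 2382. Stack: [2382]
RETURN_VALUE → return 2382.

2382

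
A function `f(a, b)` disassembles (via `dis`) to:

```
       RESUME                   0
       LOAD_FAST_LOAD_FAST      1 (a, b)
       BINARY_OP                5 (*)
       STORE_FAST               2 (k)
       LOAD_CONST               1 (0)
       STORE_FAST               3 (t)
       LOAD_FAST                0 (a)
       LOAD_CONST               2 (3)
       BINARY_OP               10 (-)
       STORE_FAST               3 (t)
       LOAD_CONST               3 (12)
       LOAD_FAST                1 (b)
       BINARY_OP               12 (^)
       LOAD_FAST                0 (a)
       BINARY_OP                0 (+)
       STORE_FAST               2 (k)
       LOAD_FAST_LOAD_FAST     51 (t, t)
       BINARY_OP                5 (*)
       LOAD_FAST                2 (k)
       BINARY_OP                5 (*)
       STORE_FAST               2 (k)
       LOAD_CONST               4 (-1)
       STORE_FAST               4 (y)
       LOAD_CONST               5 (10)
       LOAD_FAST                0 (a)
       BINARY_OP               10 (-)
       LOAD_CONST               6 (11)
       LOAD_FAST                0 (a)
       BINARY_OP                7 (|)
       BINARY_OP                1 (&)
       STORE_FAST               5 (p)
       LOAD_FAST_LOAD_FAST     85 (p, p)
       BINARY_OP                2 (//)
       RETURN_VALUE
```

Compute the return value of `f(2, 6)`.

1

LOAD_FAST_LOAD_FAST a,b → push 2,6. Stack: [2, 6]
BINARY_OP * → 2 * 6 = 12. Stack: [12]
STORE_FAST k → k=12. Stack: []
LOAD_CONST → push 0. Stack: [0]
STORE_FAST t → t=0. Stack: []
LOAD_FAST a → push 2. Stack: [2]
LOAD_CONST → push 3. Stack: [2, 3]
BINARY_OP - → 2 - 3 = -1. Stack: [-1]
STORE_FAST t → t=-1. Stack: []
LOAD_CONST → push 12. Stack: [12]
LOAD_FAST b → push 6. Stack: [12, 6]
BINARY_OP ^ → 12 ^ 6 = 10. Stack: [10]
LOAD_FAST a → push 2. Stack: [10, 2]
BINARY_OP + → 10 + 2 = 12. Stack: [12]
STORE_FAST k → k=12. Stack: []
LOAD_FAST_LOAD_FAST t,t → push -1,-1. Stack: [-1, -1]
BINARY_OP * → -1 * -1 = 1. Stack: [1]
LOAD_FAST k → push 12. Stack: [1, 12]
BINARY_OP * → 1 * 12 = 12. Stack: [12]
STORE_FAST k → k=12. Stack: []
LOAD_CONST → push -1. Stack: [-1]
STORE_FAST y → y=-1. Stack: []
LOAD_CONST → push 10. Stack: [10]
LOAD_FAST a → push 2. Stack: [10, 2]
BINARY_OP - → 10 - 2 = 8. Stack: [8]
LOAD_CONST → push 11. Stack: [8, 11]
LOAD_FAST a → push 2. Stack: [8, 11, 2]
BINARY_OP | → 11 | 2 = 11. Stack: [8, 11]
BINARY_OP & → 8 & 11 = 8. Stack: [8]
STORE_FAST p → p=8. Stack: []
LOAD_FAST_LOAD_FAST p,p → push 8,8. Stack: [8, 8]
BINARY_OP // → 8 // 8 = 1. Stack: [1]
RETURN_VALUE → return 1.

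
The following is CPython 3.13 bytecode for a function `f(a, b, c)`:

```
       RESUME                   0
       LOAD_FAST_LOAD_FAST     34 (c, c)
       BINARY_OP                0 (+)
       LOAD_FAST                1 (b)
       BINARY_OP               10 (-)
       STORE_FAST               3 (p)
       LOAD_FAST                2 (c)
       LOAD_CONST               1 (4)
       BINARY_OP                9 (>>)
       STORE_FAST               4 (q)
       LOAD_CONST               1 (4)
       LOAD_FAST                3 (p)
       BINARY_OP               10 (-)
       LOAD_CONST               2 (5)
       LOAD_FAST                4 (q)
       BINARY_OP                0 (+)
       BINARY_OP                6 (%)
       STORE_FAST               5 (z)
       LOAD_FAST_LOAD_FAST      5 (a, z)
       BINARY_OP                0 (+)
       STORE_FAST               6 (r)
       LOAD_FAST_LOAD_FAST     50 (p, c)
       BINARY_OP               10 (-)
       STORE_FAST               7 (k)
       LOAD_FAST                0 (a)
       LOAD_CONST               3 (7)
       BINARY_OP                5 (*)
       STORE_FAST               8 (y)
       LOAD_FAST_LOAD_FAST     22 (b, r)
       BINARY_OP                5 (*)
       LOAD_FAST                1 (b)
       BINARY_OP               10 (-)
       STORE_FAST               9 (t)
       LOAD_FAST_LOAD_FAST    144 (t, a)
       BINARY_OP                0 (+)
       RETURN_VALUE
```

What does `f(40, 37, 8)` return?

LOAD_FAST_LOAD_FAST c,c → push 8,8. Stack: [8, 8]
BINARY_OP + → 8 + 8 = 16. Stack: [16]
LOAD_FAST b → push 37. Stack: [16, 37]
BINARY_OP - → 16 - 37 = -21. Stack: [-21]
STORE_FAST p → p=-21. Stack: []
LOAD_FAST c → push 8. Stack: [8]
LOAD_CONST → push 4. Stack: [8, 4]
BINARY_OP >> → 8 >> 4 = 0. Stack: [0]
STORE_FAST q → q=0. Stack: []
LOAD_CONST → push 4. Stack: [4]
LOAD_FAST p → push -21. Stack: [4, -21]
BINARY_OP - → 4 - -21 = 25. Stack: [25]
LOAD_CONST → push 5. Stack: [25, 5]
LOAD_FAST q → push 0. Stack: [25, 5, 0]
BINARY_OP + → 5 + 0 = 5. Stack: [25, 5]
BINARY_OP % → 25 % 5 = 0. Stack: [0]
STORE_FAST z → z=0. Stack: []
LOAD_FAST_LOAD_FAST a,z → push 40,0. Stack: [40, 0]
BINARY_OP + → 40 + 0 = 40. Stack: [40]
STORE_FAST r → r=40. Stack: []
LOAD_FAST_LOAD_FAST p,c → push -21,8. Stack: [-21, 8]
BINARY_OP - → -21 - 8 = -29. Stack: [-29]
STORE_FAST k → k=-29. Stack: []
LOAD_FAST a → push 40. Stack: [40]
LOAD_CONST → push 7. Stack: [40, 7]
BINARY_OP * → 40 * 7 = 280. Stack: [280]
STORE_FAST y → y=280. Stack: []
LOAD_FAST_LOAD_FAST b,r → push 37,40. Stack: [37, 40]
BINARY_OP * → 37 * 40 = 1480. Stack: [1480]
LOAD_FAST b → push 37. Stack: [1480, 37]
BINARY_OP - → 1480 - 37 = 1443. Stack: [1443]
STORE_FAST t → t=1443. Stack: []
LOAD_FAST_LOAD_FAST t,a → push 1443,40. Stack: [1443, 40]
BINARY_OP + → 1443 + 40 = 1483. Stack: [1483]
RETURN_VALUE → return 1483.

1483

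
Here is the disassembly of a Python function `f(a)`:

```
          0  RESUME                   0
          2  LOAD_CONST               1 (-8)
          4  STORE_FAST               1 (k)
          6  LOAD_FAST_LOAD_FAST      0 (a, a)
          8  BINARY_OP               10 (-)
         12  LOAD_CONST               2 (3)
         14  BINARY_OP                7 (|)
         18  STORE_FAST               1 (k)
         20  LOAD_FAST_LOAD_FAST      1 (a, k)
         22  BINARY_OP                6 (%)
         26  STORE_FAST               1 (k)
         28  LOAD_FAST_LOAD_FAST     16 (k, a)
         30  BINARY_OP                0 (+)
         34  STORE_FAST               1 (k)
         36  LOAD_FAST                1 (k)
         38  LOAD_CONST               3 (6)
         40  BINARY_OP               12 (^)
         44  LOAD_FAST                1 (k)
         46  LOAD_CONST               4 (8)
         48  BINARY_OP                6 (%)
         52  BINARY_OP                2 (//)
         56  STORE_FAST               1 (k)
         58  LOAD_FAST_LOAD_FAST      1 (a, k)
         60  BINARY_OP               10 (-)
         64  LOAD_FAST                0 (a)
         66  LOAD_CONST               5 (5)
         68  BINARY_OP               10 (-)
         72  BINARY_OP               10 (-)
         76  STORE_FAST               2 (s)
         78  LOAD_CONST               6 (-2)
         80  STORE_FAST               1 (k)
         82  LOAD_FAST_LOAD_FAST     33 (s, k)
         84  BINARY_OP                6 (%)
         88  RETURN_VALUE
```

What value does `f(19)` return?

LOAD_CONST → push -8. Stack: [-8]
STORE_FAST k → k=-8. Stack: []
LOAD_FAST_LOAD_FAST a,a → push 19,19. Stack: [19, 19]
BINARY_OP - → 19 - 19 = 0. Stack: [0]
LOAD_CONST → push 3. Stack: [0, 3]
BINARY_OP | → 0 | 3 = 3. Stack: [3]
STORE_FAST k → k=3. Stack: []
LOAD_FAST_LOAD_FAST a,k → push 19,3. Stack: [19, 3]
BINARY_OP % → 19 % 3 = 1. Stack: [1]
STORE_FAST k → k=1. Stack: []
LOAD_FAST_LOAD_FAST k,a → push 1,19. Stack: [1, 19]
BINARY_OP + → 1 + 19 = 20. Stack: [20]
STORE_FAST k → k=20. Stack: []
LOAD_FAST k → push 20. Stack: [20]
LOAD_CONST → push 6. Stack: [20, 6]
BINARY_OP ^ → 20 ^ 6 = 18. Stack: [18]
LOAD_FAST k → push 20. Stack: [18, 20]
LOAD_CONST → push 8. Stack: [18, 20, 8]
BINARY_OP % → 20 % 8 = 4. Stack: [18, 4]
BINARY_OP // → 18 // 4 = 4. Stack: [4]
STORE_FAST k → k=4. Stack: []
LOAD_FAST_LOAD_FAST a,k → push 19,4. Stack: [19, 4]
BINARY_OP - → 19 - 4 = 15. Stack: [15]
LOAD_FAST a → push 19. Stack: [15, 19]
LOAD_CONST → push 5. Stack: [15, 19, 5]
BINARY_OP - → 19 - 5 = 14. Stack: [15, 14]
BINARY_OP - → 15 - 14 = 1. Stack: [1]
STORE_FAST s → s=1. Stack: []
LOAD_CONST → push -2. Stack: [-2]
STORE_FAST k → k=-2. Stack: []
LOAD_FAST_LOAD_FAST s,k → push 1,-2. Stack: [1, -2]
BINARY_OP % → 1 % -2 = -1. Stack: [-1]
RETURN_VALUE → return -1.

-1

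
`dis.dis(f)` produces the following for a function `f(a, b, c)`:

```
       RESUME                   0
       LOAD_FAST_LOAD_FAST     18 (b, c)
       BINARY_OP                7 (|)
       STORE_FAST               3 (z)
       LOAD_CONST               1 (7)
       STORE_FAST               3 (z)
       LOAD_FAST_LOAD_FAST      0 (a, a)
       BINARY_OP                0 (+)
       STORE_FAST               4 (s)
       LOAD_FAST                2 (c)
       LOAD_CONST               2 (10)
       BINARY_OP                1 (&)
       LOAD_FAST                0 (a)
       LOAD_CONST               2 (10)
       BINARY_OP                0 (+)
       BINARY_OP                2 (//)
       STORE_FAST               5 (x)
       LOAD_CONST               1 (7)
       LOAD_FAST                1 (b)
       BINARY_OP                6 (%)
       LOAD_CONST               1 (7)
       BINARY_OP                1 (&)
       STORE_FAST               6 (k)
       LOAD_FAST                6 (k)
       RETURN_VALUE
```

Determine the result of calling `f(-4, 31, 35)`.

LOAD_FAST_LOAD_FAST b,c → push 31,35. Stack: [31, 35]
BINARY_OP | → 31 | 35 = 63. Stack: [63]
STORE_FAST z → z=63. Stack: []
LOAD_CONST → push 7. Stack: [7]
STORE_FAST z → z=7. Stack: []
LOAD_FAST_LOAD_FAST a,a → push -4,-4. Stack: [-4, -4]
BINARY_OP + → -4 + -4 = -8. Stack: [-8]
STORE_FAST s → s=-8. Stack: []
LOAD_FAST c → push 35. Stack: [35]
LOAD_CONST → push 10. Stack: [35, 10]
BINARY_OP & → 35 & 10 = 2. Stack: [2]
LOAD_FAST a → push -4. Stack: [2, -4]
LOAD_CONST → push 10. Stack: [2, -4, 10]
BINARY_OP + → -4 + 10 = 6. Stack: [2, 6]
BINARY_OP // → 2 // 6 = 0. Stack: [0]
STORE_FAST x → x=0. Stack: []
LOAD_CONST → push 7. Stack: [7]
LOAD_FAST b → push 31. Stack: [7, 31]
BINARY_OP % → 7 % 31 = 7. Stack: [7]
LOAD_CONST → push 7. Stack: [7, 7]
BINARY_OP & → 7 & 7 = 7. Stack: [7]
STORE_FAST k → k=7. Stack: []
LOAD_FAST k → push 7. Stack: [7]
RETURN_VALUE → return 7.

7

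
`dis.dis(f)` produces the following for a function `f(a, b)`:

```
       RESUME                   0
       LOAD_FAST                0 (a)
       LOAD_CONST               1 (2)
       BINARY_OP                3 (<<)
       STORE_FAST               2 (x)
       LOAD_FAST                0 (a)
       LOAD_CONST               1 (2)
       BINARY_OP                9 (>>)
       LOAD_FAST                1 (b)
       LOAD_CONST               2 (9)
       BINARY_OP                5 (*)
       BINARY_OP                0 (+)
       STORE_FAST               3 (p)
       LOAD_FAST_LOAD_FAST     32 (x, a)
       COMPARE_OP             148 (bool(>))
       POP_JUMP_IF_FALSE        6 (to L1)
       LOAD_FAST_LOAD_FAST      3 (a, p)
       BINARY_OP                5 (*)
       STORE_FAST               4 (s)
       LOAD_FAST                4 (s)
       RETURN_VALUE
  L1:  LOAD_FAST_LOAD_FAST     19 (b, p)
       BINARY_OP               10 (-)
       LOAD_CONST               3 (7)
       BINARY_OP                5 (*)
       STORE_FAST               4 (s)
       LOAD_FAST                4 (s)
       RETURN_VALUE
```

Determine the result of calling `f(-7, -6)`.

LOAD_FAST a → push -7. Stack: [-7]
LOAD_CONST → push 2. Stack: [-7, 2]
BINARY_OP << → -7 << 2 = -28. Stack: [-28]
STORE_FAST x → x=-28. Stack: []
LOAD_FAST a → push -7. Stack: [-7]
LOAD_CONST → push 2. Stack: [-7, 2]
BINARY_OP >> → -7 >> 2 = -2. Stack: [-2]
LOAD_FAST b → push -6. Stack: [-2, -6]
LOAD_CONST → push 9. Stack: [-2, -6, 9]
BINARY_OP * → -6 * 9 = -54. Stack: [-2, -54]
BINARY_OP + → -2 + -54 = -56. Stack: [-56]
STORE_FAST p → p=-56. Stack: []
LOAD_FAST_LOAD_FAST x,a → push -28,-7. Stack: [-28, -7]
COMPARE_OP bool(>) → -28 vs -7 = False. Stack: [False]
POP_JUMP_IF_FALSE → pop False; jump. Stack: []
LOAD_FAST_LOAD_FAST b,p → push -6,-56. Stack: [-6, -56]
BINARY_OP - → -6 - -56 = 50. Stack: [50]
LOAD_CONST → push 7. Stack: [50, 7]
BINARY_OP * → 50 * 7 = 350. Stack: [350]
STORE_FAST s → s=350. Stack: []
LOAD_FAST s → push 350. Stack: [350]
RETURN_VALUE → return 350.

350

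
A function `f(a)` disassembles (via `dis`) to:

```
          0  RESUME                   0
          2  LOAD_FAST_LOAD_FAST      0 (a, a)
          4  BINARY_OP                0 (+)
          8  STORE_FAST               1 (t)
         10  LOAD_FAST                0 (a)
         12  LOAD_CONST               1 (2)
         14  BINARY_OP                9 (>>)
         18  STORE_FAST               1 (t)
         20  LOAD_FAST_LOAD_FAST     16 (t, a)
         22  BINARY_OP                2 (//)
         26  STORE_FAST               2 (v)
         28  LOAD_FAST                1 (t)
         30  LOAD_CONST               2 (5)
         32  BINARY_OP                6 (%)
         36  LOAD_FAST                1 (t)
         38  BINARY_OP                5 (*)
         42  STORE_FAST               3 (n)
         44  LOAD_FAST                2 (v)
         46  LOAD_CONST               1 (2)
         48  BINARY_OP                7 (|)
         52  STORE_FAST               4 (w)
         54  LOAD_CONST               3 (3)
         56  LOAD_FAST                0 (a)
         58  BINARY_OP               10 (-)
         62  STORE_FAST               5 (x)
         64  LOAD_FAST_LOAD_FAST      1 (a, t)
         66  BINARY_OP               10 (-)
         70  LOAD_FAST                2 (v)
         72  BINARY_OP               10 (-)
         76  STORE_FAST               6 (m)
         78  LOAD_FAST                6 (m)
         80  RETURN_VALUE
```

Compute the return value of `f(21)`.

LOAD_FAST_LOAD_FAST a,a → push 21,21. Stack: [21, 21]
BINARY_OP + → 21 + 21 = 42. Stack: [42]
STORE_FAST t → t=42. Stack: []
LOAD_FAST a → push 21. Stack: [21]
LOAD_CONST → push 2. Stack: [21, 2]
BINARY_OP >> → 21 >> 2 = 5. Stack: [5]
STORE_FAST t → t=5. Stack: []
LOAD_FAST_LOAD_FAST t,a → push 5,21. Stack: [5, 21]
BINARY_OP // → 5 // 21 = 0. Stack: [0]
STORE_FAST v → v=0. Stack: []
LOAD_FAST t → push 5. Stack: [5]
LOAD_CONST → push 5. Stack: [5, 5]
BINARY_OP % → 5 % 5 = 0. Stack: [0]
LOAD_FAST t → push 5. Stack: [0, 5]
BINARY_OP * → 0 * 5 = 0. Stack: [0]
STORE_FAST n → n=0. Stack: []
LOAD_FAST v → push 0. Stack: [0]
LOAD_CONST → push 2. Stack: [0, 2]
BINARY_OP | → 0 | 2 = 2. Stack: [2]
STORE_FAST w → w=2. Stack: []
LOAD_CONST → push 3. Stack: [3]
LOAD_FAST a → push 21. Stack: [3, 21]
BINARY_OP - → 3 - 21 = -18. Stack: [-18]
STORE_FAST x → x=-18. Stack: []
LOAD_FAST_LOAD_FAST a,t → push 21,5. Stack: [21, 5]
BINARY_OP - → 21 - 5 = 16. Stack: [16]
LOAD_FAST v → push 0. Stack: [16, 0]
BINARY_OP - → 16 - 0 = 16. Stack: [16]
STORE_FAST m → m=16. Stack: []
LOAD_FAST m → push 16. Stack: [16]
RETURN_VALUE → return 16.

16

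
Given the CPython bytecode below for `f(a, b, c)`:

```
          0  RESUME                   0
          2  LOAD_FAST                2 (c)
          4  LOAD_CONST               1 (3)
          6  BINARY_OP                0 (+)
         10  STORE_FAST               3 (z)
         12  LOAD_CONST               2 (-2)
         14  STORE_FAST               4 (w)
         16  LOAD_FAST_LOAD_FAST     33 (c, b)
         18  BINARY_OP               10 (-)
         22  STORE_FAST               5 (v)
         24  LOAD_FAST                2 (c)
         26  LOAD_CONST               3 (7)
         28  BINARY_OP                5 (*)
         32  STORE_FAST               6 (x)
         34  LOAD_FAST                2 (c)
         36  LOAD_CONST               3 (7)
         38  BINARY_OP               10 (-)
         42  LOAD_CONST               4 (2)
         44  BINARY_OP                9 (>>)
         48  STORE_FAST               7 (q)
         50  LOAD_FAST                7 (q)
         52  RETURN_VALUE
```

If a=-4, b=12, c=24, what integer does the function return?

LOAD_FAST c → push 24. Stack: [24]
LOAD_CONST → push 3. Stack: [24, 3]
BINARY_OP + → 24 + 3 = 27. Stack: [27]
STORE_FAST z → z=27. Stack: []
LOAD_CONST → push -2. Stack: [-2]
STORE_FAST w → w=-2. Stack: []
LOAD_FAST_LOAD_FAST c,b → push 24,12. Stack: [24, 12]
BINARY_OP - → 24 - 12 = 12. Stack: [12]
STORE_FAST v → v=12. Stack: []
LOAD_FAST c → push 24. Stack: [24]
LOAD_CONST → push 7. Stack: [24, 7]
BINARY_OP * → 24 * 7 = 168. Stack: [168]
STORE_FAST x → x=168. Stack: []
LOAD_FAST c → push 24. Stack: [24]
LOAD_CONST → push 7. Stack: [24, 7]
BINARY_OP - → 24 - 7 = 17. Stack: [17]
LOAD_CONST → push 2. Stack: [17, 2]
BINARY_OP >> → 17 >> 2 = 4. Stack: [4]
STORE_FAST q → q=4. Stack: []
LOAD_FAST q → push 4. Stack: [4]
RETURN_VALUE → return 4.

4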